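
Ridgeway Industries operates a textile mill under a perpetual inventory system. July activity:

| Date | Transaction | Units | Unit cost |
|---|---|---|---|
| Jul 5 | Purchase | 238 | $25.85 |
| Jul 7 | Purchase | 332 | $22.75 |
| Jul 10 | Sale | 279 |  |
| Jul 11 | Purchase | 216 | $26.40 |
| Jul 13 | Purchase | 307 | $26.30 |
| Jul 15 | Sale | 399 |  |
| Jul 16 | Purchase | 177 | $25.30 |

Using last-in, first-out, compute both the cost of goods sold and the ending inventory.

COGS = $16,850.15; ending inventory = $15,109.75

Jul 10, 279 sold [LIFO — newest first]: 279 @ $22.75 = $6,347.25
Jul 15, 399 sold [LIFO — newest first]: 307 @ $26.30 + 92 @ $26.40 = $10,502.90
Total COGS = $6,347.25 + $10,502.90 = $16,850.15
Ending inventory: 238 @ $25.85 + 53 @ $22.75 + 124 @ $26.40 + 177 @ $25.30 = $15,109.75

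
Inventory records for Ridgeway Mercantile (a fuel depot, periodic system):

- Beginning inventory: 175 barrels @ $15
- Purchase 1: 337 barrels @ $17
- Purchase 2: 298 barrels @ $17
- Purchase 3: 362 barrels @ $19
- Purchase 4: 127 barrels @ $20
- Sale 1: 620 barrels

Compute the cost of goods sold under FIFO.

Sale 1 (620) [FIFO — oldest first]: 175 @ $15 + 337 @ $17 + 108 @ $17 = $10,190
Ending inventory: 190 @ $17 + 362 @ $19 + 127 @ $20 = $12,648

COGS = $10,190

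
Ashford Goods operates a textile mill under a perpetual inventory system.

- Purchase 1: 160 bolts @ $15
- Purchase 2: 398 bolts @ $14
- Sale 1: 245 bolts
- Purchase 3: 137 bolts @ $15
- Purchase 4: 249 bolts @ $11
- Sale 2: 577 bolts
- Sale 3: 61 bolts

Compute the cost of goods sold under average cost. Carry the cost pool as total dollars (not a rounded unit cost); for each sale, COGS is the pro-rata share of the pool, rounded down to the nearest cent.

After Purchase 1: 160 on hand, pool $2,400.00 (≈ $15.0000 each)
After Purchase 2: 558 on hand, pool $7,972.00 (≈ $14.2867 each)
Sale 1, sell 245: 245/558 × $7,972.00 → $3,500.25
After Purchase 3: 450 on hand, pool $6,526.75 (≈ $14.5039 each)
After Purchase 4: 699 on hand, pool $9,265.75 (≈ $13.2557 each)
Sale 2, sell 577: 577/699 × $9,265.75 → $7,648.55
Sale 3, sell 61: 61/122 × $1,617.20 → $808.60
Total COGS = $3,500.25 + $7,648.55 + $808.60 = $11,957.40
Ending inventory (cost pool remaining) = $808.60
Check: goods available $12,766.00 = COGS $11,957.40 + ending $808.60

COGS = $11,957.40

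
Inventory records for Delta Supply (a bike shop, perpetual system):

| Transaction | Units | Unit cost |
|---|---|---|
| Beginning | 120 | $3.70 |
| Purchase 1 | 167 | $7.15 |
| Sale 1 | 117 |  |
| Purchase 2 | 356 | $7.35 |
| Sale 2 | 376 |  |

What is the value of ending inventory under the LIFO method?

Ending inventory = $658.50

Sale 1 (117) [LIFO — newest first]: 117 @ $7.15 = $836.55
Sale 2 (376) [LIFO — newest first]: 356 @ $7.35 + 20 @ $7.15 = $2,759.60
Total COGS = $836.55 + $2,759.60 = $3,596.15
Ending inventory: 120 @ $3.70 + 30 @ $7.15 = $658.50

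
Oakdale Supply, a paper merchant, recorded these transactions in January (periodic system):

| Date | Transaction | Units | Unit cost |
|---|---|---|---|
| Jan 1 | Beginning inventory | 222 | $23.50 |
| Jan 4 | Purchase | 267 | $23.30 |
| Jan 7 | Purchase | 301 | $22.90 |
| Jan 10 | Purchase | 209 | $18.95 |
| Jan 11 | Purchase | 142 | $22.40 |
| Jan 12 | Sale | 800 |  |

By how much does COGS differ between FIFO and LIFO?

$1,037.85

FIFO COGS: 222 @ $23.50 + 267 @ $23.30 + 301 @ $22.90 + 10 @ $18.95 = $18,520.50
LIFO COGS: 142 @ $22.40 + 209 @ $18.95 + 301 @ $22.90 + 148 @ $23.30 = $17,482.65
Difference = |$18,520.50 − $17,482.65| = $1,037.85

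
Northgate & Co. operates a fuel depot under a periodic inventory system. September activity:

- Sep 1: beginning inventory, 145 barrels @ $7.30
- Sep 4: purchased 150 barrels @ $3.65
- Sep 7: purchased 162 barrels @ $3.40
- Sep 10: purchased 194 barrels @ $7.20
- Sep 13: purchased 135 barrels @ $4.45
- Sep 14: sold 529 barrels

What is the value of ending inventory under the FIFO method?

Ending inventory = $1,479.15

Sep 14, 529 sold [FIFO — oldest first]: 145 @ $7.30 + 150 @ $3.65 + 162 @ $3.40 + 72 @ $7.20 = $2,675.20
Ending inventory: 122 @ $7.20 + 135 @ $4.45 = $1,479.15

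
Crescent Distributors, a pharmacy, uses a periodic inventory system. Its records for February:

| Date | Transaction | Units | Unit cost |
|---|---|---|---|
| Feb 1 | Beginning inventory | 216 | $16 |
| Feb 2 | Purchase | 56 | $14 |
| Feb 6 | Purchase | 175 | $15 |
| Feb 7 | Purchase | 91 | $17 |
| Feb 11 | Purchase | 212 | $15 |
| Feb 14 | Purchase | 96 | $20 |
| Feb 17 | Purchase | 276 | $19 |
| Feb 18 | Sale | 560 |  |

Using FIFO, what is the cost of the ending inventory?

Feb 18, 560 sold [FIFO — oldest first]: 216 @ $16 + 56 @ $14 + 175 @ $15 + 91 @ $17 + 22 @ $15 = $8,742
Ending inventory: 190 @ $15 + 96 @ $20 + 276 @ $19 = $10,014

Ending inventory = $10,014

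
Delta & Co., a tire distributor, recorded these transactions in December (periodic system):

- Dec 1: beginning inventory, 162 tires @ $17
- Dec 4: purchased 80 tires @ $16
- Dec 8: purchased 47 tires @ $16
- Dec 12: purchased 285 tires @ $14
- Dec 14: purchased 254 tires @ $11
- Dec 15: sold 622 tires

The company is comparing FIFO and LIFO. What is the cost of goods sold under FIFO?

COGS = $9,304

FIFO COGS: 162 @ $17 + 80 @ $16 + 47 @ $16 + 285 @ $14 + 48 @ $11 = $9,304
LIFO COGS: 254 @ $11 + 285 @ $14 + 47 @ $16 + 36 @ $16 = $8,112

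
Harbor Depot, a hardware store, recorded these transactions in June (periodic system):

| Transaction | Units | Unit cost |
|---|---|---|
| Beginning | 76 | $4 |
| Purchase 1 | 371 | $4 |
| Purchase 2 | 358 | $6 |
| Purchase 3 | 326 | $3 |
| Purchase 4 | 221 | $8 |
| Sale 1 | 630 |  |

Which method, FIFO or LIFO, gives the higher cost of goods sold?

LIFO

FIFO COGS: 76 @ $4 + 371 @ $4 + 183 @ $6 = $2,886
LIFO COGS: 221 @ $8 + 326 @ $3 + 83 @ $6 = $3,244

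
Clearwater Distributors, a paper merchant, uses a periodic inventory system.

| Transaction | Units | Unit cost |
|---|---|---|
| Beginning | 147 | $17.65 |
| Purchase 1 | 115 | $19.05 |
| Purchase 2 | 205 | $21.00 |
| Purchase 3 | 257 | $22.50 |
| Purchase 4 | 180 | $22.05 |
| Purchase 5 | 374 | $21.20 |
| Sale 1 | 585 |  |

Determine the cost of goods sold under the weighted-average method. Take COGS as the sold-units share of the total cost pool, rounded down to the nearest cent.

COGS = $12,254.14

Sale 1, sell 585: 585/1278 × $26,770.60 → $12,254.14
Ending inventory (cost pool remaining) = $14,516.46
Check: goods available $26,770.60 = COGS $12,254.14 + ending $14,516.46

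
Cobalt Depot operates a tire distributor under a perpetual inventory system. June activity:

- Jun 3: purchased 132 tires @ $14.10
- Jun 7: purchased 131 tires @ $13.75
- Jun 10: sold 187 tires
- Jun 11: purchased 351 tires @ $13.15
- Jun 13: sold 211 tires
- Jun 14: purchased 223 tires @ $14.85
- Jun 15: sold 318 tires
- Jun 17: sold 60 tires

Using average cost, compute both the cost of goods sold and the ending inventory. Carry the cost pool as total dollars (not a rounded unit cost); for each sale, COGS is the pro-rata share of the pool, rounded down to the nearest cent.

After Jun 3: 132 on hand, pool $1,861.20 (≈ $14.1000 each)
After Jun 7: 263 on hand, pool $3,662.45 (≈ $13.9257 each)
Jun 10, sell 187: 187/263 × $3,662.45 → $2,604.09
After Jun 11: 427 on hand, pool $5,674.01 (≈ $13.2881 each)
Jun 13, sell 211: 211/427 × $5,674.01 → $2,803.78
After Jun 14: 439 on hand, pool $6,181.78 (≈ $14.0815 each)
Jun 15, sell 318: 318/439 × $6,181.78 → $4,477.91
Jun 17, sell 60: 60/121 × $1,703.87 → $844.89
Total COGS = $2,604.09 + $2,803.78 + $4,477.91 + $844.89 = $10,730.67
Ending inventory (cost pool remaining) = $858.98

COGS = $10,730.67; ending inventory = $858.98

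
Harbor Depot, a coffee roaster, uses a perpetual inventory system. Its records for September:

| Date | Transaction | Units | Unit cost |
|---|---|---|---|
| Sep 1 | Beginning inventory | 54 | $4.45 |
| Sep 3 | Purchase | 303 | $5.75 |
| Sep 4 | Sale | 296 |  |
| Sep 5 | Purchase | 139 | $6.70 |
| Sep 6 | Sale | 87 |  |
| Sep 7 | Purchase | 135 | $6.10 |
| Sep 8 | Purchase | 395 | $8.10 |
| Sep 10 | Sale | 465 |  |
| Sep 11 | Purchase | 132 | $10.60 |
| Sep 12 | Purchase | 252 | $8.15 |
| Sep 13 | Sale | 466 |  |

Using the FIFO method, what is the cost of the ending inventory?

Ending inventory = $782.40

Sep 4, 296 sold [FIFO — oldest first]: 54 @ $4.45 + 242 @ $5.75 = $1,631.80
Sep 6, 87 sold [FIFO — oldest first]: 61 @ $5.75 + 26 @ $6.70 = $524.95
Sep 10, 465 sold [FIFO — oldest first]: 113 @ $6.70 + 135 @ $6.10 + 217 @ $8.10 = $3,338.30
Sep 13, 466 sold [FIFO — oldest first]: 178 @ $8.10 + 132 @ $10.60 + 156 @ $8.15 = $4,112.40
Total COGS = $1,631.80 + $524.95 + $3,338.30 + $4,112.40 = $9,607.45
Ending inventory: 96 @ $8.15 = $782.40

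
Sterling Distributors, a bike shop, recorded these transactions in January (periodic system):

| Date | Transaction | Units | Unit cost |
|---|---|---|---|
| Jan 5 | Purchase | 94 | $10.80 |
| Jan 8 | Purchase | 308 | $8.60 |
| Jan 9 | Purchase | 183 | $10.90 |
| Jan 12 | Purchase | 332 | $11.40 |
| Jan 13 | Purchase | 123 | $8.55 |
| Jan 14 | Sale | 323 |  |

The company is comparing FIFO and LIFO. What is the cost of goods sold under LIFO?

COGS = $3,331.65

FIFO COGS: 94 @ $10.80 + 229 @ $8.60 = $2,984.60
LIFO COGS: 123 @ $8.55 + 200 @ $11.40 = $3,331.65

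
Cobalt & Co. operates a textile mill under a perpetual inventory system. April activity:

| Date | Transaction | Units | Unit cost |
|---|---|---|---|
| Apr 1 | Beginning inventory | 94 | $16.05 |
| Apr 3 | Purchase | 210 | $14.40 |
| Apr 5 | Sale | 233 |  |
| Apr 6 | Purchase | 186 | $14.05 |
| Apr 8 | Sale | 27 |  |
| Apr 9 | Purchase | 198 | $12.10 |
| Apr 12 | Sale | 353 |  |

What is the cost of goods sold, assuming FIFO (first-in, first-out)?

Apr 5, 233 sold [FIFO — oldest first]: 94 @ $16.05 + 139 @ $14.40 = $3,510.30
Apr 8, 27 sold [FIFO — oldest first]: 27 @ $14.40 = $388.80
Apr 12, 353 sold [FIFO — oldest first]: 44 @ $14.40 + 186 @ $14.05 + 123 @ $12.10 = $4,735.20
Total COGS = $3,510.30 + $388.80 + $4,735.20 = $8,634.30
Ending inventory: 75 @ $12.10 = $907.50
Check: goods available $9,541.80 = COGS $8,634.30 + ending $907.50

COGS = $8,634.30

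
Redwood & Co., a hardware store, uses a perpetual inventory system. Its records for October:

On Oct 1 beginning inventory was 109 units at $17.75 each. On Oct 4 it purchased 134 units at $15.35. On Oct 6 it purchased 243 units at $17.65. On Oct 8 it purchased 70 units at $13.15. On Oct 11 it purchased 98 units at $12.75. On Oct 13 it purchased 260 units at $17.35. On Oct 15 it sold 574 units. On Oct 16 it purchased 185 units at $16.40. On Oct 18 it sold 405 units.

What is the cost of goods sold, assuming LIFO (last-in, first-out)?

COGS = $15,892.00

Oct 15, 574 sold [LIFO — newest first]: 260 @ $17.35 + 98 @ $12.75 + 70 @ $13.15 + 146 @ $17.65 = $9,257.90
Oct 18, 405 sold [LIFO — newest first]: 185 @ $16.40 + 97 @ $17.65 + 123 @ $15.35 = $6,634.10
Total COGS = $9,257.90 + $6,634.10 = $15,892.00
Ending inventory: 109 @ $17.75 + 11 @ $15.35 = $2,103.60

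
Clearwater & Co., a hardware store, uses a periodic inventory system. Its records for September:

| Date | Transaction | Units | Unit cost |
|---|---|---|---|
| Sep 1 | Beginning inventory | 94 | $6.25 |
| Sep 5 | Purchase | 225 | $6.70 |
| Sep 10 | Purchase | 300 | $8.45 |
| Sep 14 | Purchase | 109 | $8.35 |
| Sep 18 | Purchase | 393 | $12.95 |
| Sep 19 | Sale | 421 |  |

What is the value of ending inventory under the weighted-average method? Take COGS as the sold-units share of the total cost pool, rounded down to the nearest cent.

Ending inventory = $6,637.52

Sep 19, sell 421: 421/1121 × $10,629.50 → $3,991.98
Ending inventory (cost pool remaining) = $6,637.52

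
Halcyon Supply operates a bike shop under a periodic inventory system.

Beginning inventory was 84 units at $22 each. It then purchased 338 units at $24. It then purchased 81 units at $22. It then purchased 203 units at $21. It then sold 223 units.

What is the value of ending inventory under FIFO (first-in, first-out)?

Sale 1 (223) [FIFO — oldest first]: 84 @ $22 + 139 @ $24 = $5,184
Ending inventory: 199 @ $24 + 81 @ $22 + 203 @ $21 = $10,821

Ending inventory = $10,821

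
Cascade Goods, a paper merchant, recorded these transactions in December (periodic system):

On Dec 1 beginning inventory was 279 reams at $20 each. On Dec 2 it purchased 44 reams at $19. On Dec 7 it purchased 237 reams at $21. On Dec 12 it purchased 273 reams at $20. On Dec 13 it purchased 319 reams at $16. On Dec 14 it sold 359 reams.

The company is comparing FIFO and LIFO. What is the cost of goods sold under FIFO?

COGS = $7,172

FIFO COGS: 279 @ $20 + 44 @ $19 + 36 @ $21 = $7,172
LIFO COGS: 319 @ $16 + 40 @ $20 = $5,904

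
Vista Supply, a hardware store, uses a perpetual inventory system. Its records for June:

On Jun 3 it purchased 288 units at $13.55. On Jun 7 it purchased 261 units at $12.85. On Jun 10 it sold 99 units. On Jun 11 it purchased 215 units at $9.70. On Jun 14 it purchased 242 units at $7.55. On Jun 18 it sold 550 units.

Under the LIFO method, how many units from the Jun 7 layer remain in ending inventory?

69

Jun 10, 99 sold [LIFO — newest first]: 99 @ $12.85 = $1,272.15
Jun 18, 550 sold [LIFO — newest first]: 242 @ $7.55 + 215 @ $9.70 + 93 @ $12.85 = $5,107.65
Total COGS = $1,272.15 + $5,107.65 = $6,379.80
Ending inventory: 288 @ $13.55 + 69 @ $12.85 = $4,789.05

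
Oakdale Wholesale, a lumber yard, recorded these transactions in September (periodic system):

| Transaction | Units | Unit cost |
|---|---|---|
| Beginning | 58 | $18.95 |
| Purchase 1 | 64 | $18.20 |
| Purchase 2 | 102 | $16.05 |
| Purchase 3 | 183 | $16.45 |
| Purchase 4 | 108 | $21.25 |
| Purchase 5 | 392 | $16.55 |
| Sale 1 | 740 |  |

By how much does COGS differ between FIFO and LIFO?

FIFO COGS: 58 @ $18.95 + 64 @ $18.20 + 102 @ $16.05 + 183 @ $16.45 + 108 @ $21.25 + 225 @ $16.55 = $12,930.10
LIFO COGS: 392 @ $16.55 + 108 @ $21.25 + 183 @ $16.45 + 57 @ $16.05 = $12,707.80
Difference = |$12,930.10 − $12,707.80| = $222.30

$222.30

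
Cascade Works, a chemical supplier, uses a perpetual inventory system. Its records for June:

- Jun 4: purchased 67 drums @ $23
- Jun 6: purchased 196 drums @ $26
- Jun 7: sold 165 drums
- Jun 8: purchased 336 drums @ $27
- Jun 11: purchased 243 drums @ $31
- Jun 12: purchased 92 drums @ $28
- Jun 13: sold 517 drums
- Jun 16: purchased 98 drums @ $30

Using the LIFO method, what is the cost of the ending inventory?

Ending inventory = $9,445

Jun 7, 165 sold [LIFO — newest first]: 165 @ $26 = $4,290
Jun 13, 517 sold [LIFO — newest first]: 92 @ $28 + 243 @ $31 + 182 @ $27 = $15,023
Total COGS = $4,290 + $15,023 = $19,313
Ending inventory: 67 @ $23 + 31 @ $26 + 154 @ $27 + 98 @ $30 = $9,445
Check: goods available $28,758 = COGS $19,313 + ending $9,445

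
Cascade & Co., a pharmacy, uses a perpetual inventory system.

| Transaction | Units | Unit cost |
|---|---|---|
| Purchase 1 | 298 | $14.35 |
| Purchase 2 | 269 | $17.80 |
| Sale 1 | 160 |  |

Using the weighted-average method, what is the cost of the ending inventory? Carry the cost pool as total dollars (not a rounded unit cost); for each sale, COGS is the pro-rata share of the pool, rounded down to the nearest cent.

After Purchase 1: 298 on hand, pool $4,276.30 (≈ $14.3500 each)
After Purchase 2: 567 on hand, pool $9,064.50 (≈ $15.9868 each)
Sale 1, sell 160: 160/567 × $9,064.50 → $2,557.88
Ending inventory (cost pool remaining) = $6,506.62

Ending inventory = $6,506.62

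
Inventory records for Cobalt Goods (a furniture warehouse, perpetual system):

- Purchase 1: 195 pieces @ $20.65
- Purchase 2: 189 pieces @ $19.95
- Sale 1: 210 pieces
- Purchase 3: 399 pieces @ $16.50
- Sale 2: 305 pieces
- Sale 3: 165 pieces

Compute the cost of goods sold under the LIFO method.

COGS = $12,253.85

Sale 1 (210) [LIFO — newest first]: 189 @ $19.95 + 21 @ $20.65 = $4,204.20
Sale 2 (305) [LIFO — newest first]: 305 @ $16.50 = $5,032.50
Sale 3 (165) [LIFO — newest first]: 94 @ $16.50 + 71 @ $20.65 = $3,017.15
Total COGS = $4,204.20 + $5,032.50 + $3,017.15 = $12,253.85
Ending inventory: 103 @ $20.65 = $2,126.95
Check: goods available $14,380.80 = COGS $12,253.85 + ending $2,126.95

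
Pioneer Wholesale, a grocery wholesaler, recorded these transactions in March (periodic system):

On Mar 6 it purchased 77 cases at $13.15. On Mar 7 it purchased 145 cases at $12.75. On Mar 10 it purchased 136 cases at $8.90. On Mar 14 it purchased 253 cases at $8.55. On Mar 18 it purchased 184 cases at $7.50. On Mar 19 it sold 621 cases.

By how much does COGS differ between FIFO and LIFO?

FIFO COGS: 77 @ $13.15 + 145 @ $12.75 + 136 @ $8.90 + 253 @ $8.55 + 10 @ $7.50 = $6,309.85
LIFO COGS: 184 @ $7.50 + 253 @ $8.55 + 136 @ $8.90 + 48 @ $12.75 = $5,365.55
Difference = |$6,309.85 − $5,365.55| = $944.30

$944.30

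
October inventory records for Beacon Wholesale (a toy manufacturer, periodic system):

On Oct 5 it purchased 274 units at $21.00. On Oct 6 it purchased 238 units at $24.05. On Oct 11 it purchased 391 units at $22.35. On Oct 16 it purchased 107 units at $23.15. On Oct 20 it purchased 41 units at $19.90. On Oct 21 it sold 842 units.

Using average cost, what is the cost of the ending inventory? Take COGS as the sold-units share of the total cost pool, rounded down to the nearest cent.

Ending inventory = $4,675.10

Oct 21, sell 842: 842/1051 × $23,509.70 → $18,834.60
Ending inventory (cost pool remaining) = $4,675.10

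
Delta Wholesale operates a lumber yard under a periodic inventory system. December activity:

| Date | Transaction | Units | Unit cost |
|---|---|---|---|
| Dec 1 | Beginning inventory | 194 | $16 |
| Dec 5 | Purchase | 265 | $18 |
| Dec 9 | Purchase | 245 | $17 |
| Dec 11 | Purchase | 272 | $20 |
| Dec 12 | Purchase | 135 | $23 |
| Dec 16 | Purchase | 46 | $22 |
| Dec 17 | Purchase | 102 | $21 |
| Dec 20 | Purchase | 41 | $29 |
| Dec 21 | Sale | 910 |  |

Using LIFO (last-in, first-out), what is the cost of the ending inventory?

Dec 21, 910 sold [LIFO — newest first]: 41 @ $29 + 102 @ $21 + 46 @ $22 + 135 @ $23 + 272 @ $20 + 245 @ $17 + 69 @ $18 = $18,295
Ending inventory: 194 @ $16 + 196 @ $18 = $6,632
Check: goods available $24,927 = COGS $18,295 + ending $6,632

Ending inventory = $6,632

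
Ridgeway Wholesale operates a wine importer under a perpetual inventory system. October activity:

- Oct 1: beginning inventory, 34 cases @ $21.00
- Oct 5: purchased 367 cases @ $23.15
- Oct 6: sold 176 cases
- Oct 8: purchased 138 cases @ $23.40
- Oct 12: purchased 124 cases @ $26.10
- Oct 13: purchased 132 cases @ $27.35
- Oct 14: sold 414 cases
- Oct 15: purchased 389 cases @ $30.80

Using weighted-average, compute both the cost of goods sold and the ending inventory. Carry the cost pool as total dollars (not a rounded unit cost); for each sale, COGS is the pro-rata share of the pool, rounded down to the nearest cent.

After Oct 1: 34 on hand, pool $714.00 (≈ $21.0000 each)
After Oct 5: 401 on hand, pool $9,210.05 (≈ $22.9677 each)
Oct 6, sell 176: 176/401 × $9,210.05 → $4,042.31
After Oct 8: 363 on hand, pool $8,396.94 (≈ $23.1321 each)
After Oct 12: 487 on hand, pool $11,633.34 (≈ $23.8878 each)
After Oct 13: 619 on hand, pool $15,243.54 (≈ $24.6261 each)
Oct 14, sell 414: 414/619 × $15,243.54 → $10,195.19
After Oct 15: 594 on hand, pool $17,029.55 (≈ $28.6693 each)
Total COGS = $4,042.31 + $10,195.19 = $14,237.50
Ending inventory (cost pool remaining) = $17,029.55

COGS = $14,237.50; ending inventory = $17,029.55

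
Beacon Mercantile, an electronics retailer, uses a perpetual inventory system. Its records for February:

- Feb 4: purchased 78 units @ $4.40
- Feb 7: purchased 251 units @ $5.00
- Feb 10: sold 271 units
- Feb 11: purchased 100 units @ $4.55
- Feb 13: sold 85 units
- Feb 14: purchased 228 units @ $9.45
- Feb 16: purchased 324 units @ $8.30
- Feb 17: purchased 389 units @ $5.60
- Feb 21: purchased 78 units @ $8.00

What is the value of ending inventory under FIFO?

Feb 10, 271 sold [FIFO — oldest first]: 78 @ $4.40 + 193 @ $5.00 = $1,308.20
Feb 13, 85 sold [FIFO — oldest first]: 58 @ $5.00 + 27 @ $4.55 = $412.85
Total COGS = $1,308.20 + $412.85 = $1,721.05
Ending inventory: 73 @ $4.55 + 228 @ $9.45 + 324 @ $8.30 + 389 @ $5.60 + 78 @ $8.00 = $7,978.35

Ending inventory = $7,978.35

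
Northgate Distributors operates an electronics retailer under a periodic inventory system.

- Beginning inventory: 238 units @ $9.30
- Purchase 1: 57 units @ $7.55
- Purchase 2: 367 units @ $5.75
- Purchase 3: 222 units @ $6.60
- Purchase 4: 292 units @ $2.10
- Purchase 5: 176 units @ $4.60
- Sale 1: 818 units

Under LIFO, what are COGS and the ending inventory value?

COGS = $3,624.00; ending inventory = $4,018.00

Sale 1 (818) [LIFO — newest first]: 176 @ $4.60 + 292 @ $2.10 + 222 @ $6.60 + 128 @ $5.75 = $3,624.00
Ending inventory: 238 @ $9.30 + 57 @ $7.55 + 239 @ $5.75 = $4,018.00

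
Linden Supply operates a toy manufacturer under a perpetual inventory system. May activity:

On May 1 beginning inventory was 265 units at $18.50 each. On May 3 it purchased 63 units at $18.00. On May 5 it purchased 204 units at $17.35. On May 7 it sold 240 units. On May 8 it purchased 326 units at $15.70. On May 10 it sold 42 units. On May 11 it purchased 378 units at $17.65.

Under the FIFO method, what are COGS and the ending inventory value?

COGS = $5,208.50; ending inventory = $16,157.30

May 7, 240 sold [FIFO — oldest first]: 240 @ $18.50 = $4,440.00
May 10, 42 sold [FIFO — oldest first]: 25 @ $18.50 + 17 @ $18.00 = $768.50
Total COGS = $4,440.00 + $768.50 = $5,208.50
Ending inventory: 46 @ $18.00 + 204 @ $17.35 + 326 @ $15.70 + 378 @ $17.65 = $16,157.30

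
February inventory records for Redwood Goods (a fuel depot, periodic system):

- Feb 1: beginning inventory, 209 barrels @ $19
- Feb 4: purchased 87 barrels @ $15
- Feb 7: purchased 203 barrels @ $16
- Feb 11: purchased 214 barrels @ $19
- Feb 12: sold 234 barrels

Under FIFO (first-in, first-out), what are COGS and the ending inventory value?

COGS = $4,346; ending inventory = $8,244

Feb 12, 234 sold [FIFO — oldest first]: 209 @ $19 + 25 @ $15 = $4,346
Ending inventory: 62 @ $15 + 203 @ $16 + 214 @ $19 = $8,244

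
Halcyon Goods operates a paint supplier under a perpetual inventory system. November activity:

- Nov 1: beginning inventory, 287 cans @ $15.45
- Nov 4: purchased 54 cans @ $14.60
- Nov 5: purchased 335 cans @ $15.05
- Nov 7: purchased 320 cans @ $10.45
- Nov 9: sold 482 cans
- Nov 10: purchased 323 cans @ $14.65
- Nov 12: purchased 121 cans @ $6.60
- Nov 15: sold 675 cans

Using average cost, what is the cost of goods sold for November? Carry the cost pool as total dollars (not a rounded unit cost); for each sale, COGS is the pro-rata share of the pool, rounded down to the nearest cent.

After Nov 1: 287 on hand, pool $4,434.15 (≈ $15.4500 each)
After Nov 4: 341 on hand, pool $5,222.55 (≈ $15.3154 each)
After Nov 5: 676 on hand, pool $10,264.30 (≈ $15.1839 each)
After Nov 7: 996 on hand, pool $13,608.30 (≈ $13.6630 each)
Nov 9, sell 482: 482/996 × $13,608.30 → $6,585.54
After Nov 10: 837 on hand, pool $11,754.71 (≈ $14.0439 each)
After Nov 12: 958 on hand, pool $12,553.31 (≈ $13.1037 each)
Nov 15, sell 675: 675/958 × $12,553.31 → $8,844.97
Total COGS = $6,585.54 + $8,844.97 = $15,430.51
Ending inventory (cost pool remaining) = $3,708.34
Check: goods available $19,138.85 = COGS $15,430.51 + ending $3,708.34

COGS = $15,430.51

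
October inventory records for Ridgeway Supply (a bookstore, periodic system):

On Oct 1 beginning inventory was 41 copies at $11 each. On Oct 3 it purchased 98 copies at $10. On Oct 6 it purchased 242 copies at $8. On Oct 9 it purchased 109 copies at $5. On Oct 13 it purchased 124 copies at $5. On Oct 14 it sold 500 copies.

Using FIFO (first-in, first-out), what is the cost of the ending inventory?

Oct 14, 500 sold [FIFO — oldest first]: 41 @ $11 + 98 @ $10 + 242 @ $8 + 109 @ $5 + 10 @ $5 = $3,962
Ending inventory: 114 @ $5 = $570

Ending inventory = $570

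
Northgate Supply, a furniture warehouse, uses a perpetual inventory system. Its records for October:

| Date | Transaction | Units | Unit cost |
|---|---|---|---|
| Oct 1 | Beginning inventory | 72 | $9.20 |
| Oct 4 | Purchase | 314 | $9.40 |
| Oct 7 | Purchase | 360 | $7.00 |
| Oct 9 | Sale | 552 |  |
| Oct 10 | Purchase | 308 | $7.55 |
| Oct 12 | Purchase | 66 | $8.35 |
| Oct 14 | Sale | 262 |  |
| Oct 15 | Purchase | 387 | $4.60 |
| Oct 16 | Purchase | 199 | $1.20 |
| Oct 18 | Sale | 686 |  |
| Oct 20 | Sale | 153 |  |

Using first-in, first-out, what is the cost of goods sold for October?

COGS = $10,965.90

Oct 9, 552 sold [FIFO — oldest first]: 72 @ $9.20 + 314 @ $9.40 + 166 @ $7.00 = $4,776.00
Oct 14, 262 sold [FIFO — oldest first]: 194 @ $7.00 + 68 @ $7.55 = $1,871.40
Oct 18, 686 sold [FIFO — oldest first]: 240 @ $7.55 + 66 @ $8.35 + 380 @ $4.60 = $4,111.10
Oct 20, 153 sold [FIFO — oldest first]: 7 @ $4.60 + 146 @ $1.20 = $207.40
Total COGS = $4,776.00 + $1,871.40 + $4,111.10 + $207.40 = $10,965.90
Ending inventory: 53 @ $1.20 = $63.60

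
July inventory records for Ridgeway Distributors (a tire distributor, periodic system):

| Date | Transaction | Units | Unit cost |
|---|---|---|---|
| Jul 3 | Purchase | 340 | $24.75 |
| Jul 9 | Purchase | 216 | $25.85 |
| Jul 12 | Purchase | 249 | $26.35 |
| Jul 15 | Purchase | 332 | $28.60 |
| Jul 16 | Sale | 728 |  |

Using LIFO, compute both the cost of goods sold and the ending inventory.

COGS = $19,856.30; ending inventory = $10,198.65

Jul 16, 728 sold [LIFO — newest first]: 332 @ $28.60 + 249 @ $26.35 + 147 @ $25.85 = $19,856.30
Ending inventory: 340 @ $24.75 + 69 @ $25.85 = $10,198.65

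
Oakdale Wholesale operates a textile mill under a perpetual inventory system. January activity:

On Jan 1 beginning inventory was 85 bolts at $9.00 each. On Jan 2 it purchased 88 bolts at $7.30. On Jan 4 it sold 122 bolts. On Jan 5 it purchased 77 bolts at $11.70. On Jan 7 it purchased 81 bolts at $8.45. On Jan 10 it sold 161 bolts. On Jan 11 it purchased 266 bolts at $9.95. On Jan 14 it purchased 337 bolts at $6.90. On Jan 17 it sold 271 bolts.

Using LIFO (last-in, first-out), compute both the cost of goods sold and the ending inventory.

Jan 4, 122 sold [LIFO — newest first]: 88 @ $7.30 + 34 @ $9.00 = $948.40
Jan 10, 161 sold [LIFO — newest first]: 81 @ $8.45 + 77 @ $11.70 + 3 @ $9.00 = $1,612.35
Jan 17, 271 sold [LIFO — newest first]: 271 @ $6.90 = $1,869.90
Total COGS = $948.40 + $1,612.35 + $1,869.90 = $4,430.65
Ending inventory: 48 @ $9.00 + 266 @ $9.95 + 66 @ $6.90 = $3,534.10

COGS = $4,430.65; ending inventory = $3,534.10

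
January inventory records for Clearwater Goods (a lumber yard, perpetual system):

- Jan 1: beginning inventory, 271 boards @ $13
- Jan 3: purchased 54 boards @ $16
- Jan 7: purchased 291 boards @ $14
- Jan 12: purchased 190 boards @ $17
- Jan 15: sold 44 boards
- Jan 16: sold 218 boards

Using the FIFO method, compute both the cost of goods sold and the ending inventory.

COGS = $3,406; ending inventory = $8,285

Jan 15, 44 sold [FIFO — oldest first]: 44 @ $13 = $572
Jan 16, 218 sold [FIFO — oldest first]: 218 @ $13 = $2,834
Total COGS = $572 + $2,834 = $3,406
Ending inventory: 9 @ $13 + 54 @ $16 + 291 @ $14 + 190 @ $17 = $8,285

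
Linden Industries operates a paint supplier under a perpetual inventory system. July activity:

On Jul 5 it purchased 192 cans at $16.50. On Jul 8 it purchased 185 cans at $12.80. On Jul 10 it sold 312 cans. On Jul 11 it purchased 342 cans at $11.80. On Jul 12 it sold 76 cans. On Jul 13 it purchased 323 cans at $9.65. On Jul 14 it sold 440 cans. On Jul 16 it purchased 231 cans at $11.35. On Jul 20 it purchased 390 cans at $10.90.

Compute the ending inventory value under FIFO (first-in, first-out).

Jul 10, 312 sold [FIFO — oldest first]: 192 @ $16.50 + 120 @ $12.80 = $4,704.00
Jul 12, 76 sold [FIFO — oldest first]: 65 @ $12.80 + 11 @ $11.80 = $961.80
Jul 14, 440 sold [FIFO — oldest first]: 331 @ $11.80 + 109 @ $9.65 = $4,957.65
Total COGS = $4,704.00 + $961.80 + $4,957.65 = $10,623.45
Ending inventory: 214 @ $9.65 + 231 @ $11.35 + 390 @ $10.90 = $8,937.95

Ending inventory = $8,937.95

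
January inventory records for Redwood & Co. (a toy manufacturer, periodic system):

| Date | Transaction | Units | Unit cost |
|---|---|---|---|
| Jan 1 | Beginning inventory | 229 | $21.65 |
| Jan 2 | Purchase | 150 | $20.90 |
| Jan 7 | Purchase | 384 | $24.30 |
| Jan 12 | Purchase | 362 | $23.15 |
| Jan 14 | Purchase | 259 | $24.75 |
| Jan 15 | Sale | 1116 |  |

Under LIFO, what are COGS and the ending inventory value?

COGS = $26,441.65; ending inventory = $5,772.95

Jan 15, 1116 sold [LIFO — newest first]: 259 @ $24.75 + 362 @ $23.15 + 384 @ $24.30 + 111 @ $20.90 = $26,441.65
Ending inventory: 229 @ $21.65 + 39 @ $20.90 = $5,772.95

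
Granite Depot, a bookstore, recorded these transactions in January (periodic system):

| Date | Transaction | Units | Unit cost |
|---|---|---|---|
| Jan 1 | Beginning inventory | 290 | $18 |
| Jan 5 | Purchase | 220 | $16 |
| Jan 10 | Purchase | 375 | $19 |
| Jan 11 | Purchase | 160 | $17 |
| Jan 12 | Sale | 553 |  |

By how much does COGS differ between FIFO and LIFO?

$576

FIFO COGS: 290 @ $18 + 220 @ $16 + 43 @ $19 = $9,557
LIFO COGS: 160 @ $17 + 375 @ $19 + 18 @ $16 = $10,133
Difference = |$9,557 − $10,133| = $576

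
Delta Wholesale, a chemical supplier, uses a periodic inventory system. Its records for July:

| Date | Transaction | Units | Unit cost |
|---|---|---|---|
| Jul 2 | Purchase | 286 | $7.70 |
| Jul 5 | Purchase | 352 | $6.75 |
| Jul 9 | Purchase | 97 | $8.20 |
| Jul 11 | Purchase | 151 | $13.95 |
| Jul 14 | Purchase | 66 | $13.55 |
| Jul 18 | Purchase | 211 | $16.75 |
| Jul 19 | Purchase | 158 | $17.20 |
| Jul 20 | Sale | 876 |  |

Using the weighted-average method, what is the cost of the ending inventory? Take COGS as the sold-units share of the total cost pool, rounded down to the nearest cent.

Ending inventory = $4,927.07

Jul 20, sell 876: 876/1321 × $14,626.20 → $9,699.13
Ending inventory (cost pool remaining) = $4,927.07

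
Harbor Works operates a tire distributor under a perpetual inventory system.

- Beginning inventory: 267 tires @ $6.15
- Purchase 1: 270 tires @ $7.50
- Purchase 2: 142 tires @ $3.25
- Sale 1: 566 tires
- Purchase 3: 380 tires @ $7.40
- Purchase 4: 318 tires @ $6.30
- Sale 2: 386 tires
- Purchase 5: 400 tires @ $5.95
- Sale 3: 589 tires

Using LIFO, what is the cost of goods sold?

Sale 1 (566) [LIFO — newest first]: 142 @ $3.25 + 270 @ $7.50 + 154 @ $6.15 = $3,433.60
Sale 2 (386) [LIFO — newest first]: 318 @ $6.30 + 68 @ $7.40 = $2,506.60
Sale 3 (589) [LIFO — newest first]: 400 @ $5.95 + 189 @ $7.40 = $3,778.60
Total COGS = $3,433.60 + $2,506.60 + $3,778.60 = $9,718.80
Ending inventory: 113 @ $6.15 + 123 @ $7.40 = $1,605.15

COGS = $9,718.80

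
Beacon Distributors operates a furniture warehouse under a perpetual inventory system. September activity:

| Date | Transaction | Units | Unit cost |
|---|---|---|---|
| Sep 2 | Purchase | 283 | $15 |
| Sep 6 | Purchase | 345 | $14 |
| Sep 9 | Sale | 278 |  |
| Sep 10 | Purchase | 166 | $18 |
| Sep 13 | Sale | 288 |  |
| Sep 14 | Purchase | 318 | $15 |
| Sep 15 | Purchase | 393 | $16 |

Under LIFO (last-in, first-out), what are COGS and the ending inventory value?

COGS = $8,643; ending inventory = $14,478

Sep 9, 278 sold [LIFO — newest first]: 278 @ $14 = $3,892
Sep 13, 288 sold [LIFO — newest first]: 166 @ $18 + 67 @ $14 + 55 @ $15 = $4,751
Total COGS = $3,892 + $4,751 = $8,643
Ending inventory: 228 @ $15 + 318 @ $15 + 393 @ $16 = $14,478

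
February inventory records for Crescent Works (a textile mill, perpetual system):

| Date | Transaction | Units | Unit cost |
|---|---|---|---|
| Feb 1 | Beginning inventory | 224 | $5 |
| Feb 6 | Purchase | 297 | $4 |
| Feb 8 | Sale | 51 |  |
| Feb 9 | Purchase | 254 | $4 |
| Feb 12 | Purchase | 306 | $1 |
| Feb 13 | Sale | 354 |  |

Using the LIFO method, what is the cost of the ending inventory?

Feb 8, 51 sold [LIFO — newest first]: 51 @ $4 = $204
Feb 13, 354 sold [LIFO — newest first]: 306 @ $1 + 48 @ $4 = $498
Total COGS = $204 + $498 = $702
Ending inventory: 224 @ $5 + 246 @ $4 + 206 @ $4 = $2,928
Check: goods available $3,630 = COGS $702 + ending $2,928

Ending inventory = $2,928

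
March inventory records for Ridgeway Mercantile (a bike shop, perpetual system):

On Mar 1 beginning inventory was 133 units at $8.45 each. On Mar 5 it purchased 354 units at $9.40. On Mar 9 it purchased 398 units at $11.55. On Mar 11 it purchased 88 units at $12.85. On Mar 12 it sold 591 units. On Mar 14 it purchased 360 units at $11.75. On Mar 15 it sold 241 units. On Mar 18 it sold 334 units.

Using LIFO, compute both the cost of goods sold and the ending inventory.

Mar 12, 591 sold [LIFO — newest first]: 88 @ $12.85 + 398 @ $11.55 + 105 @ $9.40 = $6,714.70
Mar 15, 241 sold [LIFO — newest first]: 241 @ $11.75 = $2,831.75
Mar 18, 334 sold [LIFO — newest first]: 119 @ $11.75 + 215 @ $9.40 = $3,419.25
Total COGS = $6,714.70 + $2,831.75 + $3,419.25 = $12,965.70
Ending inventory: 133 @ $8.45 + 34 @ $9.40 = $1,443.45
Check: goods available $14,409.15 = COGS $12,965.70 + ending $1,443.45

COGS = $12,965.70; ending inventory = $1,443.45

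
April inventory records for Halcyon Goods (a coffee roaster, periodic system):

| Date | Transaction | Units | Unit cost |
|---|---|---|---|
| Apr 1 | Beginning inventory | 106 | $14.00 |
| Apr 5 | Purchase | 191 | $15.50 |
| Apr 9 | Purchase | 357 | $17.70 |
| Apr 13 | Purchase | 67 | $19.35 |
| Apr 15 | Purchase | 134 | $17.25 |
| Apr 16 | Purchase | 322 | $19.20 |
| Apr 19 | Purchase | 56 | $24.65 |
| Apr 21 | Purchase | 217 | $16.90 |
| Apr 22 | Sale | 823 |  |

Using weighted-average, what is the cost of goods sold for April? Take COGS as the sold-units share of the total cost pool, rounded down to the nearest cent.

Apr 22, sell 823: 823/1450 × $25,601.45 → $14,531.02
Ending inventory (cost pool remaining) = $11,070.43
Check: goods available $25,601.45 = COGS $14,531.02 + ending $11,070.43

COGS = $14,531.02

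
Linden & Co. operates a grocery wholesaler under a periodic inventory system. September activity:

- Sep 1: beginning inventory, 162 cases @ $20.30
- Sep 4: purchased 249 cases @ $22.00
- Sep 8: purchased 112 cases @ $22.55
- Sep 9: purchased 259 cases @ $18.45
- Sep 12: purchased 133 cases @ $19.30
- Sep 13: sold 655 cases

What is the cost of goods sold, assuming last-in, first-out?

Sep 13, 655 sold [LIFO — newest first]: 133 @ $19.30 + 259 @ $18.45 + 112 @ $22.55 + 151 @ $22.00 = $13,193.05
Ending inventory: 162 @ $20.30 + 98 @ $22.00 = $5,444.60
Check: goods available $18,637.65 = COGS $13,193.05 + ending $5,444.60

COGS = $13,193.05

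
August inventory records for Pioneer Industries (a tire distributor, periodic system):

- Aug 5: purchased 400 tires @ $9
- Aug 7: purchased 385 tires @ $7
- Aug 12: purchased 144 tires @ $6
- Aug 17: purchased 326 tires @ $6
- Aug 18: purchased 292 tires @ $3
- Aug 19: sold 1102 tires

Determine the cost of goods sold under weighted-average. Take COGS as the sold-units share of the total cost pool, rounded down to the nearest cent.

COGS = $7,117.05

Aug 19, sell 1102: 1102/1547 × $9,991.00 → $7,117.05
Ending inventory (cost pool remaining) = $2,873.95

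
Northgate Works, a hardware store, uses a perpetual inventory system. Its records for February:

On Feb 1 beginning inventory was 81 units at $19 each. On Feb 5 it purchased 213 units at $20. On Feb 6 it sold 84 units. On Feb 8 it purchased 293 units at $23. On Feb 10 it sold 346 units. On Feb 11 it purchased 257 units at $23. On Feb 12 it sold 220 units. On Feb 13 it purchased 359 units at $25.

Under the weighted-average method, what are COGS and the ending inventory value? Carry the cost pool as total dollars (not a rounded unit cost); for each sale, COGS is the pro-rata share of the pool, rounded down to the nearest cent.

After Feb 1: 81 on hand, pool $1,539.00 (≈ $19.0000 each)
After Feb 5: 294 on hand, pool $5,799.00 (≈ $19.7245 each)
Feb 6, sell 84: 84/294 × $5,799.00 → $1,656.85
After Feb 8: 503 on hand, pool $10,881.15 (≈ $21.6325 each)
Feb 10, sell 346: 346/503 × $10,881.15 → $7,484.84
After Feb 11: 414 on hand, pool $9,307.31 (≈ $22.4814 each)
Feb 12, sell 220: 220/414 × $9,307.31 → $4,945.91
After Feb 13: 553 on hand, pool $13,336.40 (≈ $24.1165 each)
Total COGS = $1,656.85 + $7,484.84 + $4,945.91 = $14,087.60
Ending inventory (cost pool remaining) = $13,336.40
Check: goods available $27,424.00 = COGS $14,087.60 + ending $13,336.40

COGS = $14,087.60; ending inventory = $13,336.40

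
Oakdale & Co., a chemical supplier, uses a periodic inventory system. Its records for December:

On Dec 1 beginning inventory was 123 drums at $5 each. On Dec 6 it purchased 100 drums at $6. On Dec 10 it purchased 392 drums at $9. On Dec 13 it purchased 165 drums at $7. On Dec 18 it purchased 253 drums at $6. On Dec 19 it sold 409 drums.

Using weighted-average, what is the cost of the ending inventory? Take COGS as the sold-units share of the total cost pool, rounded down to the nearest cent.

Dec 19, sell 409: 409/1033 × $7,416.00 → $2,936.24
Ending inventory (cost pool remaining) = $4,479.76

Ending inventory = $4,479.76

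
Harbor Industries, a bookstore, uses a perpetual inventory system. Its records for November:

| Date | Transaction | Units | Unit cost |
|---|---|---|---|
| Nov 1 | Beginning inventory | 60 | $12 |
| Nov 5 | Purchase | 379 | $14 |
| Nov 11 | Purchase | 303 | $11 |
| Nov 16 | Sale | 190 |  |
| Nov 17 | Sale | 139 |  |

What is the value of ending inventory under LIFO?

Ending inventory = $5,662

Nov 16, 190 sold [LIFO — newest first]: 190 @ $11 = $2,090
Nov 17, 139 sold [LIFO — newest first]: 113 @ $11 + 26 @ $14 = $1,607
Total COGS = $2,090 + $1,607 = $3,697
Ending inventory: 60 @ $12 + 353 @ $14 = $5,662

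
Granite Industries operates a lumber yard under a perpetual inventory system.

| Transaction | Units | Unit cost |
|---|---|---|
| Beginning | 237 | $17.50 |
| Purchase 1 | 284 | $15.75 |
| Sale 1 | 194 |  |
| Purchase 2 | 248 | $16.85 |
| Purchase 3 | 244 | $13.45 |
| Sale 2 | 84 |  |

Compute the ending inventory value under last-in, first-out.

Ending inventory = $11,895.80

Sale 1 (194) [LIFO — newest first]: 194 @ $15.75 = $3,055.50
Sale 2 (84) [LIFO — newest first]: 84 @ $13.45 = $1,129.80
Total COGS = $3,055.50 + $1,129.80 = $4,185.30
Ending inventory: 237 @ $17.50 + 90 @ $15.75 + 248 @ $16.85 + 160 @ $13.45 = $11,895.80
Check: goods available $16,081.10 = COGS $4,185.30 + ending $11,895.80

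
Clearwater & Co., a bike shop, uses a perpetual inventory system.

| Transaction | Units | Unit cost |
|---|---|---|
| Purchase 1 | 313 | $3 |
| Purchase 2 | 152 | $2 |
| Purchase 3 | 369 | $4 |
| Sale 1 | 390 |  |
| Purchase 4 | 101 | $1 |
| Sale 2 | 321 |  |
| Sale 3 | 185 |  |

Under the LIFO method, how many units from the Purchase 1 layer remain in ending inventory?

39

Sale 1 (390) [LIFO — newest first]: 369 @ $4 + 21 @ $2 = $1,518
Sale 2 (321) [LIFO — newest first]: 101 @ $1 + 131 @ $2 + 89 @ $3 = $630
Sale 3 (185) [LIFO — newest first]: 185 @ $3 = $555
Total COGS = $1,518 + $630 + $555 = $2,703
Ending inventory: 39 @ $3 = $117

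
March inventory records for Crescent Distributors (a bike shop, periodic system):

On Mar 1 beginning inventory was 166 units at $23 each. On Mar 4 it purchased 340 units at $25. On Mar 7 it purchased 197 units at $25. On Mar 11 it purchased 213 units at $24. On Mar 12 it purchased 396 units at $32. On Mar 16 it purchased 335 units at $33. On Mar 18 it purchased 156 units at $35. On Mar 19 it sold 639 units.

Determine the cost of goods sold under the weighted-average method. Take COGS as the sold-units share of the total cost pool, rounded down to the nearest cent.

COGS = $18,266.96

Mar 19, sell 639: 639/1803 × $51,542.00 → $18,266.96
Ending inventory (cost pool remaining) = $33,275.04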